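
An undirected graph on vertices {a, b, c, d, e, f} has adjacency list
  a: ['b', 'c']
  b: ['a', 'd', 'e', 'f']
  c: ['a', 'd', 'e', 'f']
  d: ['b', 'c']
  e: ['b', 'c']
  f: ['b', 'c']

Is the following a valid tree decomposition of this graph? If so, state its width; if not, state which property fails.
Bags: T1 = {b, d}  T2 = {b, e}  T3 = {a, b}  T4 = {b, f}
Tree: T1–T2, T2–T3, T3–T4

A tree decomposition must satisfy three properties: every vertex lies in some bag; for every edge, both endpoints lie together in some bag; and for every vertex, the bags containing it form a connected subtree. Here vertex c appears in no bag, so the decomposition is invalid.

No — vertex c appears in no bag.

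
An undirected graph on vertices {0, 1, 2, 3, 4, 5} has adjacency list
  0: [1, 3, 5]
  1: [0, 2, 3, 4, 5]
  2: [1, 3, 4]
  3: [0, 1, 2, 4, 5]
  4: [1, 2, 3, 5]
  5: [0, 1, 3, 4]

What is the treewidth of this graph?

A width-3 tree decomposition is:
Bags: B1 = {1, 3, 4, 5}  B2 = {0, 1, 3, 5}  B3 = {1, 2, 3, 4}
Tree: B1–B2, B1–B3
The largest bag has 4 vertices, giving width 3; this decomposition certifies tw(G) ≤ 3. Conversely, {0, 1, 3, 5} is a clique of size 4, and the vertices of any clique must share a bag in every tree decomposition; so some bag has ≥ 4 vertices and tw(G) ≥ 3. Therefore the treewidth is 3.

3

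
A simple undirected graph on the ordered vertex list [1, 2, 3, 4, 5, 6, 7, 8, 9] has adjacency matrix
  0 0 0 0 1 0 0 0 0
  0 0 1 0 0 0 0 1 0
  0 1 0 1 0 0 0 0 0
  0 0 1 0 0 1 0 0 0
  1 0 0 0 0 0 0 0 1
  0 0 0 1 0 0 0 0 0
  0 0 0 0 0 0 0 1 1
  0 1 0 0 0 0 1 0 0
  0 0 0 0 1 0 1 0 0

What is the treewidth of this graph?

A width-1 tree decomposition is:
Bags: B1 = {4, 6}  B2 = {3, 4}  B3 = {2, 3}  B4 = {2, 8}  B5 = {7, 8}  B6 = {7, 9}  B7 = {5, 9}  B8 = {1, 5}
Tree: B1–B2, B2–B3, B3–B4, B4–B5, B5–B6, B6–B7, B7–B8
The largest bag has 2 vertices, giving width 1; this decomposition certifies tw(G) ≤ 1. Any graph with an edge has treewidth ≥ 1, and G has the edge 6–4. Therefore the treewidth is 1.

1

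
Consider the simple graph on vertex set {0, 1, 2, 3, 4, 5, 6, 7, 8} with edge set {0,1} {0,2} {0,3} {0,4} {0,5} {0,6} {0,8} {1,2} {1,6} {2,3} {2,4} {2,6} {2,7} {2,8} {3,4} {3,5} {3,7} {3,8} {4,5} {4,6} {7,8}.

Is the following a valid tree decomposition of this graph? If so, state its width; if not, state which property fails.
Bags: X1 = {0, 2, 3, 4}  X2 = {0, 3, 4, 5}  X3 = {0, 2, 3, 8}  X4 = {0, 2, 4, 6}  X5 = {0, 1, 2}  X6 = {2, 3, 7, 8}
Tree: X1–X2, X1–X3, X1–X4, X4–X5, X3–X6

A tree decomposition must satisfy three properties: every vertex lies in some bag; for every edge, both endpoints lie together in some bag; and for every vertex, the bags containing it form a connected subtree. Here edge (6,1) lies in no bag, so the decomposition is invalid.

No — edge (6,1) lies in no bag.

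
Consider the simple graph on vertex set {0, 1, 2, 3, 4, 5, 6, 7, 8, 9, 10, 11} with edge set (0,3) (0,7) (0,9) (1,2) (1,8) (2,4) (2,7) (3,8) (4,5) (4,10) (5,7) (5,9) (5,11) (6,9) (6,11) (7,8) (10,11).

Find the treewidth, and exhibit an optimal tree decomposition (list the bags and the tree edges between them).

Treewidth 3.
One such decomposition:
Bags: B1 = {0, 1, 3, 8}  B2 = {0, 1, 7, 8}  B3 = {0, 1, 2, 7}  B4 = {0, 2, 7, 9}  B5 = {2, 5, 7, 9}  B6 = {2, 4, 5, 9}  B7 = {4, 5, 6, 9}  B8 = {4, 5, 6, 11}  B9 = {4, 6, 10, 11}
Tree: B1–B2, B2–B3, B3–B4, B4–B5, B5–B6, B6–B7, B7–B8, B8–B9

The largest bag has 4 vertices, giving width 3; this decomposition certifies tw(G) ≤ 3. For the lower bound: the 4 vertex sets {1,3,8}, {0}, {7}, {2,4,5,9} are disjoint, each induces a connected subgraph, and every pair is joined by at least one edge of G. Contracting each set to a single vertex therefore yields K_{4} as a minor, and since treewidth is minor-monotone, tw(G) ≥ tw(K_{4}) = 3. Hence tw(G) = 3 exactly.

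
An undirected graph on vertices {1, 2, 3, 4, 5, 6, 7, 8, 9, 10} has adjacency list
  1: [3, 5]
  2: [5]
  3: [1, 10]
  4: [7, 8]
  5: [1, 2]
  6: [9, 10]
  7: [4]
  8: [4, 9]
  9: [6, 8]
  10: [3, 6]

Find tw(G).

1

A width-1 tree decomposition is:
Bags: B1 = {2, 5}  B2 = {1, 5}  B3 = {1, 3}  B4 = {3, 10}  B5 = {6, 10}  B6 = {6, 9}  B7 = {8, 9}  B8 = {4, 8}  B9 = {4, 7}
Tree: B1–B2, B2–B3, B3–B4, B4–B5, B5–B6, B6–B7, B7–B8, B8–B9
The largest bag has 2 vertices, giving width 1; this decomposition certifies tw(G) ≤ 1. G has an edge, so its treewidth is at least 1. Hence tw(G) = 1 exactly.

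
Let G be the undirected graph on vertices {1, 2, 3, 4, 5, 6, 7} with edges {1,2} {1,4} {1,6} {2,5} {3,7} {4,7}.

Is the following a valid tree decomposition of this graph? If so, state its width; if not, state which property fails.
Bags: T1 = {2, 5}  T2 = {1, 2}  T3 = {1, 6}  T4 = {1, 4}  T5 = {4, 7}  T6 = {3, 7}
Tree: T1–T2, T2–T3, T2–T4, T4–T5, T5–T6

Every vertex of G appears in some bag (union = {1, 2, 3, 4, 5, 6, 7}); every edge is covered by a bag; and for each vertex v the set of bags containing v is connected in the bag tree. The decomposition is therefore valid. The largest bag has 2 vertices, so the width is 1.

Yes; width 1.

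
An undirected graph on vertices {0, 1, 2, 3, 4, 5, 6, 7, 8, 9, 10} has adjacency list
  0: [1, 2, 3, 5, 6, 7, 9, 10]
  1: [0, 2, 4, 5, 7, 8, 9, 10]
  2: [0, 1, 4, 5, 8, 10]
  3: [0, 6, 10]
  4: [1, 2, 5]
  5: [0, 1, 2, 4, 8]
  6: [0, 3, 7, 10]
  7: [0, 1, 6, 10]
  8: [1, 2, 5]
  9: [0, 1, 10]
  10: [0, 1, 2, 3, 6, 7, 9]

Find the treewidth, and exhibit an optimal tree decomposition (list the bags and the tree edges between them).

Treewidth 3.
One optimal decomposition is:
Bags: B1 = {0, 1, 2, 5}  B2 = {1, 2, 4, 5}  B3 = {1, 2, 5, 8}  B4 = {0, 1, 2, 10}  B5 = {0, 1, 7, 10}  B6 = {0, 6, 7, 10}  B7 = {0, 1, 9, 10}  B8 = {0, 3, 6, 10}
Tree: B1–B2, B1–B3, B1–B4, B4–B5, B5–B6, B4–B7, B6–B8

Every bag has size at most 4, so the width is 4 − 1 = 3 and tw(G) ≤ 3. For the lower bound, the 4 vertices {0, 1, 9, 10} are pairwise adjacent, and any tree decomposition puts a clique entirely inside one bag — forcing width ≥ 3. Combining the bounds, tw(G) = 3.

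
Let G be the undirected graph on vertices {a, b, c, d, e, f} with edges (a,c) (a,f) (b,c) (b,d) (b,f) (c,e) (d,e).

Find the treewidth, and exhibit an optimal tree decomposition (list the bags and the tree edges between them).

Treewidth 2.
Bags: B1 = {a, b, f}  B2 = {a, b, c}  B3 = {b, c, d}  B4 = {c, d, e}
Tree: B1–B2, B2–B3, B3–B4

The largest bag has 3 vertices, giving width 2; this decomposition certifies tw(G) ≤ 2. The edges f–a–c–b–f form a cycle, so G is not a tree and its treewidth is at least 2. Combining the bounds, tw(G) = 2.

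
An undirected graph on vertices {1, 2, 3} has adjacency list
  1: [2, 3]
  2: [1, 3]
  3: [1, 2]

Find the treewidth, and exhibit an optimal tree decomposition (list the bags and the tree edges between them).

With just one bag of size 3, the width is 3 − 1 = 2, so tw(G) ≤ 2. For the lower bound, the 3 vertices {1, 2, 3} are pairwise adjacent, and any tree decomposition puts a clique entirely inside one bag — forcing width ≥ 2. Therefore the treewidth is 2.

Treewidth 2.
Bags: B1 = {1, 2, 3}
Tree: (single bag)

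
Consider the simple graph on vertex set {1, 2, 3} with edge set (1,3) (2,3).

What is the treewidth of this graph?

1

A width-1 tree decomposition is:
Bags: B1 = {1, 3}  B2 = {2, 3}
Tree: B1–B2
Each bag holds 2 vertices, so the decomposition has width 1, which upper-bounds the treewidth. Since G has at least one edge (e.g. 1–3), it is not an edgeless graph, so tw(G) ≥ 1. Combining the bounds, tw(G) = 1.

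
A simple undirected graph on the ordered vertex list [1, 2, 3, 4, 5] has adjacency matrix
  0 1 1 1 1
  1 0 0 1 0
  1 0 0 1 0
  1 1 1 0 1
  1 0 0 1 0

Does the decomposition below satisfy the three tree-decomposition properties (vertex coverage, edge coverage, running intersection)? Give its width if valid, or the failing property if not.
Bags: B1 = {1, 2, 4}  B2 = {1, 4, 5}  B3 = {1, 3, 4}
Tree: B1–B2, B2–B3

Yes; width 2.

Every vertex of G appears in some bag (union = {1, 2, 3, 4, 5}); every edge is covered by a bag; and for each vertex v the set of bags containing v is connected in the bag tree. The decomposition is therefore valid. The largest bag has 3 vertices, so the width is 2.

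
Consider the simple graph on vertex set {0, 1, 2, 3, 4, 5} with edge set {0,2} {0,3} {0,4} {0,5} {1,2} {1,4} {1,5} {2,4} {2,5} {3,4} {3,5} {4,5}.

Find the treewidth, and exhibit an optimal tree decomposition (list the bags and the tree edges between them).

Treewidth 3.
One such decomposition:
Bags: B1 = {0, 3, 4, 5}  B2 = {0, 2, 4, 5}  B3 = {1, 2, 4, 5}
Tree: B1–B2, B2–B3

Each bag holds 4 vertices, so the decomposition has width 3, which upper-bounds the treewidth. On the other hand G contains the 4-clique {0, 2, 4, 5}. A clique must lie in a single bag of any decomposition, so no decomposition can have width below 3. Therefore the treewidth is 3.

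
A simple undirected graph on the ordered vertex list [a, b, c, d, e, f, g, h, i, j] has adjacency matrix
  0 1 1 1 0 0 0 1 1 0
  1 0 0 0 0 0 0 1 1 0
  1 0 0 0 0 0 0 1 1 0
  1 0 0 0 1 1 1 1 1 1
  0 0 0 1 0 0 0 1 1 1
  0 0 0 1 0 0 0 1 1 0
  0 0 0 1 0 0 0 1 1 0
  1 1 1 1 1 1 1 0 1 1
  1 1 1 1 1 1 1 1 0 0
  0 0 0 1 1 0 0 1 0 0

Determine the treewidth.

A width-3 tree decomposition is:
Bags: B1 = {a, d, h, i}  B2 = {a, b, h, i}  B3 = {a, c, h, i}  B4 = {d, e, h, i}  B5 = {d, f, h, i}  B6 = {d, e, h, j}  B7 = {d, g, h, i}
Tree: B1–B2, B1–B3, B1–B4, B4–B5, B4–B6, B4–B7
The largest bag has 4 vertices, giving width 3; this decomposition certifies tw(G) ≤ 3. Conversely, {d, e, h, j} is a clique of size 4, and the vertices of any clique must share a bag in every tree decomposition; so some bag has ≥ 4 vertices and tw(G) ≥ 3. The upper and lower bounds meet at 3, so that is the treewidth.

3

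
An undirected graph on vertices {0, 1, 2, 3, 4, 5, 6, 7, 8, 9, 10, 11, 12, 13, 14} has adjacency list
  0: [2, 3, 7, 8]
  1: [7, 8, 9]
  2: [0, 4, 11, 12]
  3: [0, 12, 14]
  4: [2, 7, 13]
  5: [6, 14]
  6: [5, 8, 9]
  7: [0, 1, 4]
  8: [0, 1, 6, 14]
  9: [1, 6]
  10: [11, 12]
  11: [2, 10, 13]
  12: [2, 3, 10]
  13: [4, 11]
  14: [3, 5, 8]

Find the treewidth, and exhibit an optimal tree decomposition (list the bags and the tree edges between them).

The largest bag has 4 vertices, giving width 3; this decomposition certifies tw(G) ≤ 3. For the lower bound: the 4 vertex sets {10,11,13}, {12}, {2}, {0,3,4,7} are disjoint, each induces a connected subgraph, and every pair is joined by at least one edge of G. Contracting each set to a single vertex therefore yields K_{4} as a minor, and since treewidth is minor-monotone, tw(G) ≥ tw(K_{4}) = 3. Combining the bounds, tw(G) = 3.

Treewidth 3.
One such decomposition:
Bags: B1 = {10, 11, 12, 13}  B2 = {2, 11, 12, 13}  B3 = {2, 4, 12, 13}  B4 = {2, 3, 4, 12}  B5 = {0, 2, 3, 4}  B6 = {0, 3, 4, 7}  B7 = {0, 3, 7, 14}  B8 = {0, 7, 8, 14}  B9 = {1, 7, 8, 14}  B10 = {1, 5, 8, 14}  B11 = {1, 5, 6, 8}  B12 = {1, 5, 6, 9}
Tree: B1–B2, B2–B3, B3–B4, B4–B5, B5–B6, B6–B7, B7–B8, B8–B9, B9–B10, B10–B11, B11–B12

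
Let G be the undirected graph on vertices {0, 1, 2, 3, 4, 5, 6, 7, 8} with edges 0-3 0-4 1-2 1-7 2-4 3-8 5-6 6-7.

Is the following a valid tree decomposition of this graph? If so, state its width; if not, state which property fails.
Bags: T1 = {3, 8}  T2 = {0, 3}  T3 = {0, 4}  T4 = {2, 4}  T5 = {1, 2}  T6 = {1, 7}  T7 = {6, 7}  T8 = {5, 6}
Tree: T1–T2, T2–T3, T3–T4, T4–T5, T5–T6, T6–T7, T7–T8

Every vertex of G appears in some bag (union = {0, 1, 2, 3, 4, 5, 6, 7, 8}); every edge is covered by a bag; and for each vertex v the set of bags containing v is connected in the bag tree. The decomposition is therefore valid. The largest bag has 2 vertices, so the width is 1.

Yes; width 1.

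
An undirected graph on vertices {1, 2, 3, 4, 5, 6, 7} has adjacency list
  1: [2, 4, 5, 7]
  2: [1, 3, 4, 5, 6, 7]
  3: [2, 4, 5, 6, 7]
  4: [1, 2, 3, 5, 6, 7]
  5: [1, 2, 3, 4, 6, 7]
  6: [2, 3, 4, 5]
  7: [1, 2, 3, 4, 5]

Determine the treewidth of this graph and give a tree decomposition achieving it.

The largest bag has 5 vertices, giving width 4; this decomposition certifies tw(G) ≤ 4. Conversely, {1, 2, 4, 5, 7} is a clique of size 5, and the vertices of any clique must share a bag in every tree decomposition; so some bag has ≥ 5 vertices and tw(G) ≥ 4. The upper and lower bounds meet at 4, so that is the treewidth.

Treewidth 4.
One such decomposition:
Bags: B1 = {1, 2, 4, 5, 7}  B2 = {2, 3, 4, 5, 7}  B3 = {2, 3, 4, 5, 6}
Tree: B1–B2, B2–B3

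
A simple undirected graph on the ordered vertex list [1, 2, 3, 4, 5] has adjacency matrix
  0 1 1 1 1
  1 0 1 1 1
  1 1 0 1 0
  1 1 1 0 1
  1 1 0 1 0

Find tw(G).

A width-3 tree decomposition is:
Bags: B1 = {1, 2, 3, 4}  B2 = {1, 2, 4, 5}
Tree: B1–B2
Every bag has size at most 4, so the width is 4 − 1 = 3 and tw(G) ≤ 3. For the lower bound, the 4 vertices {1, 2, 3, 4} are pairwise adjacent, and any tree decomposition puts a clique entirely inside one bag — forcing width ≥ 3. Hence tw(G) = 3 exactly.

3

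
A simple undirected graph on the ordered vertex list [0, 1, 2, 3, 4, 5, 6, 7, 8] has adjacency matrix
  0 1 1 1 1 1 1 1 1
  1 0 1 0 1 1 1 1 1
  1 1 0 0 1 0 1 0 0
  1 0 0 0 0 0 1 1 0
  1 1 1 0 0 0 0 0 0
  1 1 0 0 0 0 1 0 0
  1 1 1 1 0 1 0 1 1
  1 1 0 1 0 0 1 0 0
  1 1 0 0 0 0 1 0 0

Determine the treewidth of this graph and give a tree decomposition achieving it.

Treewidth 3.
Bags: B1 = {0, 1, 5, 6}  B2 = {0, 1, 6, 8}  B3 = {0, 1, 6, 7}  B4 = {0, 1, 2, 6}  B5 = {0, 1, 2, 4}  B6 = {0, 3, 6, 7}
Tree: B1–B2, B2–B3, B1–B4, B4–B5, B3–B6

Each bag holds 4 vertices, so the decomposition has width 3, which upper-bounds the treewidth. Conversely, {0, 1, 2, 4} is a clique of size 4, and the vertices of any clique must share a bag in every tree decomposition; so some bag has ≥ 4 vertices and tw(G) ≥ 3. The upper and lower bounds meet at 3, so that is the treewidth.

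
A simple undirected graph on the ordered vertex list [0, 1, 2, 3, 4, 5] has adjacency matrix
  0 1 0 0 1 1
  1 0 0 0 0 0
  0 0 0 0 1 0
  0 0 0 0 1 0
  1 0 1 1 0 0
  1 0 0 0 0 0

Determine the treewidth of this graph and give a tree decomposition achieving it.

The largest bag has 2 vertices, giving width 1; this decomposition certifies tw(G) ≤ 1. Any graph with an edge has treewidth ≥ 1, and G has the edge 3–4. Hence tw(G) = 1 exactly.

Treewidth 1.
Bags: B1 = {3, 4}  B2 = {0, 4}  B3 = {0, 1}  B4 = {0, 5}  B5 = {2, 4}
Tree: B1–B2, B2–B3, B3–B4, B2–B5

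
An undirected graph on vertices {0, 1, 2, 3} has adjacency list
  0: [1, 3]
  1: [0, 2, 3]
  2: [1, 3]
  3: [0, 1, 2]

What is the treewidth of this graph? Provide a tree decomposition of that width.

The largest bag has 3 vertices, giving width 2; this decomposition certifies tw(G) ≤ 2. Conversely, {0, 1, 3} is a clique of size 3, and the vertices of any clique must share a bag in every tree decomposition; so some bag has ≥ 3 vertices and tw(G) ≥ 2. Combining the bounds, tw(G) = 2.

Treewidth 2.
One such decomposition:
Bags: B1 = {1, 2, 3}  B2 = {0, 1, 3}
Tree: B1–B2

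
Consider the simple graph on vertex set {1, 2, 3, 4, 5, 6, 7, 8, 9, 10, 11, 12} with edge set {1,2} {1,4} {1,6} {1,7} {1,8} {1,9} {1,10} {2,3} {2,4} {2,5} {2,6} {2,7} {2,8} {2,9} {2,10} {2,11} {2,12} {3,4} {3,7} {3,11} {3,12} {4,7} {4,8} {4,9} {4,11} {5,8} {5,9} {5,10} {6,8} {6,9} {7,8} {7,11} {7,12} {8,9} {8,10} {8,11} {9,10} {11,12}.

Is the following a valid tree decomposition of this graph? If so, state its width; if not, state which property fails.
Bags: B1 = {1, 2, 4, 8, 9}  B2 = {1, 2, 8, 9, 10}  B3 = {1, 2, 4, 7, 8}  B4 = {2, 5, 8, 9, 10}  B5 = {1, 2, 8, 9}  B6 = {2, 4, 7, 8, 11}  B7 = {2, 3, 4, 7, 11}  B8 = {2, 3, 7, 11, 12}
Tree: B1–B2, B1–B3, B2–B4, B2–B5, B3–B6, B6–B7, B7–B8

A tree decomposition must satisfy three properties: every vertex lies in some bag; for every edge, both endpoints lie together in some bag; and for every vertex, the bags containing it form a connected subtree. Here vertex 6 appears in no bag, so the decomposition is invalid.

No — vertex 6 appears in no bag.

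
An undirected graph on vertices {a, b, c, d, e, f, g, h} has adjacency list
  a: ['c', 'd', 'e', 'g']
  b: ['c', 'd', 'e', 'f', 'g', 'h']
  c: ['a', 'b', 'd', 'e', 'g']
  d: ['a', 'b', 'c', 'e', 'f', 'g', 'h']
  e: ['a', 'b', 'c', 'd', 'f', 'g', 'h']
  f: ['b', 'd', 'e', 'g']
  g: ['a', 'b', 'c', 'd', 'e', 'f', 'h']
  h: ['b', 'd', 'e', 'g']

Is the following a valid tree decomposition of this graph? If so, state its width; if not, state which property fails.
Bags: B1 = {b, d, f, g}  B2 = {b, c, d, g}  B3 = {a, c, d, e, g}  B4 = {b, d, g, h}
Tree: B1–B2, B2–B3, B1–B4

No — edge (e,b) lies in no bag.

A tree decomposition must satisfy three properties: every vertex lies in some bag; for every edge, both endpoints lie together in some bag; and for every vertex, the bags containing it form a connected subtree. Here edge (e,b) lies in no bag, so the decomposition is invalid.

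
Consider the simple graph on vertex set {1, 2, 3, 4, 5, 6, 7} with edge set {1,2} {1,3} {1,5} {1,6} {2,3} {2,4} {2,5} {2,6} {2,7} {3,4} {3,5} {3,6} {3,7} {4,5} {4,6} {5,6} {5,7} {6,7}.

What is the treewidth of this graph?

A width-4 tree decomposition is:
Bags: B1 = {1, 2, 3, 5, 6}  B2 = {2, 3, 4, 5, 6}  B3 = {2, 3, 5, 6, 7}
Tree: B1–B2, B2–B3
Each bag holds 5 vertices, so the decomposition has width 4, which upper-bounds the treewidth. Conversely, {1, 2, 3, 5, 6} is a clique of size 5, and the vertices of any clique must share a bag in every tree decomposition; so some bag has ≥ 5 vertices and tw(G) ≥ 4. Hence tw(G) = 4 exactly.

4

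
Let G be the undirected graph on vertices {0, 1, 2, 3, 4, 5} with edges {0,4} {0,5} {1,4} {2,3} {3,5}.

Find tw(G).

A width-1 tree decomposition is:
Bags: B1 = {1, 4}  B2 = {0, 4}  B3 = {0, 5}  B4 = {3, 5}  B5 = {2, 3}
Tree: B1–B2, B2–B3, B3–B4, B4–B5
The largest bag has 2 vertices, giving width 1; this decomposition certifies tw(G) ≤ 1. Any graph with an edge has treewidth ≥ 1, and G has the edge 1–4. The upper and lower bounds meet at 1, so that is the treewidth.

1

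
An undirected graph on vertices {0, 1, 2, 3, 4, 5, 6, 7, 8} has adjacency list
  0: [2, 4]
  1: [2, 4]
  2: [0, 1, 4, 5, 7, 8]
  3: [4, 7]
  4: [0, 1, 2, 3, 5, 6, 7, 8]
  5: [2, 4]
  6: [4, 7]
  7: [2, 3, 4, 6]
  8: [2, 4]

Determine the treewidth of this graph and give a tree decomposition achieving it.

Each bag holds 3 vertices, so the decomposition has width 2, which upper-bounds the treewidth. Conversely, {0, 2, 4} is a clique of size 3, and the vertices of any clique must share a bag in every tree decomposition; so some bag has ≥ 3 vertices and tw(G) ≥ 2. Combining the bounds, tw(G) = 2.

Treewidth 2.
One optimal decomposition is:
Bags: B1 = {2, 4, 7}  B2 = {3, 4, 7}  B3 = {2, 4, 8}  B4 = {2, 4, 5}  B5 = {1, 2, 4}  B6 = {4, 6, 7}  B7 = {0, 2, 4}
Tree: B1–B2, B1–B3, B3–B4, B3–B5, B1–B6, B3–B7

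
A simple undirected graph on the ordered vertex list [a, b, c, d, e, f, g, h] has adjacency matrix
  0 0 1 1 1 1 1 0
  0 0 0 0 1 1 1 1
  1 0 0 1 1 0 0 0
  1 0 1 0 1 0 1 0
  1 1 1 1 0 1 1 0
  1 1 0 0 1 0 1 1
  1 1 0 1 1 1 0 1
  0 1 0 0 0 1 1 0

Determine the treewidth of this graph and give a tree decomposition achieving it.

Treewidth 3.
Bags: B1 = {a, e, f, g}  B2 = {a, d, e, g}  B3 = {b, e, f, g}  B4 = {b, f, g, h}  B5 = {a, c, d, e}
Tree: B1–B2, B1–B3, B3–B4, B2–B5

Every bag has size at most 4, so the width is 4 − 1 = 3 and tw(G) ≤ 3. For the lower bound, the 4 vertices {a, d, e, g} are pairwise adjacent, and any tree decomposition puts a clique entirely inside one bag — forcing width ≥ 3. Therefore the treewidth is 3.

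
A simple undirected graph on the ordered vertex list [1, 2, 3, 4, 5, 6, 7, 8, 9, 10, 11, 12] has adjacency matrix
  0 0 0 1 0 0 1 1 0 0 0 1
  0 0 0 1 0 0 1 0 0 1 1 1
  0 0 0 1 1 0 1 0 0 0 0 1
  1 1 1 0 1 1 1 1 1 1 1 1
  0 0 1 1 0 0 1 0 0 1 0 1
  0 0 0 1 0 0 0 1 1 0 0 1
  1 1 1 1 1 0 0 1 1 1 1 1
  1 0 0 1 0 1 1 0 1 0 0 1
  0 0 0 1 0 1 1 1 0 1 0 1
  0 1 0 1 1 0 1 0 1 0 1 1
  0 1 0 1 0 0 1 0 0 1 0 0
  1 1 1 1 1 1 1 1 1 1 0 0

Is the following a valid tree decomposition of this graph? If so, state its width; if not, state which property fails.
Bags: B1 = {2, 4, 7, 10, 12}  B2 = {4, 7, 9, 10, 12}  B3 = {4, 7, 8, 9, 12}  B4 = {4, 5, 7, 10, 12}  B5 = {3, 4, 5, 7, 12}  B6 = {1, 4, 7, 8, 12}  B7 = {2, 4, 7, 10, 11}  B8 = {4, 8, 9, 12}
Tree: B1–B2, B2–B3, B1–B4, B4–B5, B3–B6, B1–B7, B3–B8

A tree decomposition must satisfy three properties: every vertex lies in some bag; for every edge, both endpoints lie together in some bag; and for every vertex, the bags containing it form a connected subtree. Here vertex 6 appears in no bag, so the decomposition is invalid.

No — vertex 6 appears in no bag.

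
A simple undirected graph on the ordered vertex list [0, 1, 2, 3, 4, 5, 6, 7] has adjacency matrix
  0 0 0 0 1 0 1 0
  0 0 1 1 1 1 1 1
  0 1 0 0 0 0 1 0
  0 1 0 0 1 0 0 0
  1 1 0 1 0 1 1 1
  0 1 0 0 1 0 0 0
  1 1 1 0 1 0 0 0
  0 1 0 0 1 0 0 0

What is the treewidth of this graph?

2

A width-2 tree decomposition is:
Bags: B1 = {1, 4, 6}  B2 = {1, 4, 5}  B3 = {0, 4, 6}  B4 = {1, 2, 6}  B5 = {1, 4, 7}  B6 = {1, 3, 4}
Tree: B1–B2, B1–B3, B1–B4, B2–B5, B1–B6
Every bag has size at most 3, so the width is 3 − 1 = 2 and tw(G) ≤ 2. Conversely, {0, 4, 6} is a clique of size 3, and the vertices of any clique must share a bag in every tree decomposition; so some bag has ≥ 3 vertices and tw(G) ≥ 2. Hence tw(G) = 2 exactly.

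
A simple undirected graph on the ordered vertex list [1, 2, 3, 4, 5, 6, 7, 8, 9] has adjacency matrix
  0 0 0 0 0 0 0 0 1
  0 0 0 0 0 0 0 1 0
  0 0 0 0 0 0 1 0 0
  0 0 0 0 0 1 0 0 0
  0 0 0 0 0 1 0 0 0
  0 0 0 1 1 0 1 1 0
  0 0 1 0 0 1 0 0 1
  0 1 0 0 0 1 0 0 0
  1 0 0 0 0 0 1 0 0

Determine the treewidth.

A width-1 tree decomposition is:
Bags: B1 = {4, 6}  B2 = {6, 8}  B3 = {2, 8}  B4 = {6, 7}  B5 = {7, 9}  B6 = {1, 9}  B7 = {5, 6}  B8 = {3, 7}
Tree: B1–B2, B2–B3, B2–B4, B4–B5, B5–B6, B1–B7, B5–B8
The largest bag has 2 vertices, giving width 1; this decomposition certifies tw(G) ≤ 1. Since G has at least one edge (e.g. 4–6), it is not an edgeless graph, so tw(G) ≥ 1. The upper and lower bounds meet at 1, so that is the treewidth.

1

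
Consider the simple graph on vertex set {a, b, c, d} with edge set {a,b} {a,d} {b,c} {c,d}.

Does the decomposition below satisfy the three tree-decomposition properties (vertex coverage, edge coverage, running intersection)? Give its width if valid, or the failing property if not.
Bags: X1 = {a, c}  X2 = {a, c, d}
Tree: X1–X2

No — vertex b appears in no bag.

A tree decomposition must satisfy three properties: every vertex lies in some bag; for every edge, both endpoints lie together in some bag; and for every vertex, the bags containing it form a connected subtree. Here vertex b appears in no bag, so the decomposition is invalid.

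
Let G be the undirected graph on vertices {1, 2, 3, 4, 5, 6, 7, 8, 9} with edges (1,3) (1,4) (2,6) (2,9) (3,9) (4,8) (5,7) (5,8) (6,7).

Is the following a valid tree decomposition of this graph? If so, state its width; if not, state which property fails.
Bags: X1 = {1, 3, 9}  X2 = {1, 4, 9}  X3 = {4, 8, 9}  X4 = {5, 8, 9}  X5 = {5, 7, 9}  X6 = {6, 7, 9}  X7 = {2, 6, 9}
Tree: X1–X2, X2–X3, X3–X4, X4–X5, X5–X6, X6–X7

Yes; width 2.

Vertex coverage: the bags together contain {1, 2, 3, 4, 5, 6, 7, 8, 9}, the full vertex set. Edge coverage: each edge of G has both endpoints in at least one bag. Running intersection: for every vertex, the bags containing it form a connected subtree. All three properties hold, so this is a valid tree decomposition of width max|bag| − 1 = 2, and hence tw(G) ≤ 2.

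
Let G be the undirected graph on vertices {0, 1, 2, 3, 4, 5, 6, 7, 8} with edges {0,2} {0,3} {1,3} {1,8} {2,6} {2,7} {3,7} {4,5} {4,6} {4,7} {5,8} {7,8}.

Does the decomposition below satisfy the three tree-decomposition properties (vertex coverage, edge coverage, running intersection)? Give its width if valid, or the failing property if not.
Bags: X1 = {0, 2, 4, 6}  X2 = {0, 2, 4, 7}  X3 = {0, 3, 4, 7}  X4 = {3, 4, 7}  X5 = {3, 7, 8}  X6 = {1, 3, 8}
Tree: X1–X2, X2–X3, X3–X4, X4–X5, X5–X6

A tree decomposition must satisfy three properties: every vertex lies in some bag; for every edge, both endpoints lie together in some bag; and for every vertex, the bags containing it form a connected subtree. Here vertex 5 appears in no bag, so the decomposition is invalid.

No — vertex 5 appears in no bag.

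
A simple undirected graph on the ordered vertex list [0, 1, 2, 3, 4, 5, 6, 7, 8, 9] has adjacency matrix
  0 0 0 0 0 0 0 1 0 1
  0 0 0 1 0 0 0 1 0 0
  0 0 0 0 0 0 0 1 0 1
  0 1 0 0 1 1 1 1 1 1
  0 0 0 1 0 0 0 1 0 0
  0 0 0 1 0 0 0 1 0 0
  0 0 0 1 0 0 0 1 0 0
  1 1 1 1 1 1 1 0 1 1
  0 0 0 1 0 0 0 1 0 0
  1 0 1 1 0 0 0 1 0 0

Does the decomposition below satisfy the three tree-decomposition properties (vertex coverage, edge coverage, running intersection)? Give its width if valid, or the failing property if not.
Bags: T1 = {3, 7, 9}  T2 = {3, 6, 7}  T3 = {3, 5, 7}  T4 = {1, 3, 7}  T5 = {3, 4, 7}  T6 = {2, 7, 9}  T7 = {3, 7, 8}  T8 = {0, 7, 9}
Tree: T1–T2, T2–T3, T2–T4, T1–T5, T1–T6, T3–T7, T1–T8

Vertex coverage: the bags together contain {0, 1, 2, 3, 4, 5, 6, 7, 8, 9}, the full vertex set. Edge coverage: each edge of G has both endpoints in at least one bag. Running intersection: for every vertex, the bags containing it form a connected subtree. All three properties hold, so this is a valid tree decomposition of width max|bag| − 1 = 2, and hence tw(G) ≤ 2.

Yes; width 2.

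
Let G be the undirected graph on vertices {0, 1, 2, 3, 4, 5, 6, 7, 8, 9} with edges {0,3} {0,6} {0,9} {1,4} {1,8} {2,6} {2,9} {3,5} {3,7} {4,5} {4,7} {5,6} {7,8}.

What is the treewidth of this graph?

A width-2 tree decomposition is:
Bags: B1 = {0, 2, 9}  B2 = {0, 2, 6}  B3 = {0, 3, 6}  B4 = {3, 5, 6}  B5 = {3, 5, 7}  B6 = {4, 5, 7}  B7 = {4, 7, 8}  B8 = {1, 4, 8}
Tree: B1–B2, B2–B3, B3–B4, B4–B5, B5–B6, B6–B7, B7–B8
The largest bag has 3 vertices, giving width 2; this decomposition certifies tw(G) ≤ 2. Since 9–2–6–0–9 is a cycle in G, G is not acyclic. Forests are exactly the graphs of treewidth ≤ 1, so tw(G) ≥ 2. Therefore the treewidth is 2.

2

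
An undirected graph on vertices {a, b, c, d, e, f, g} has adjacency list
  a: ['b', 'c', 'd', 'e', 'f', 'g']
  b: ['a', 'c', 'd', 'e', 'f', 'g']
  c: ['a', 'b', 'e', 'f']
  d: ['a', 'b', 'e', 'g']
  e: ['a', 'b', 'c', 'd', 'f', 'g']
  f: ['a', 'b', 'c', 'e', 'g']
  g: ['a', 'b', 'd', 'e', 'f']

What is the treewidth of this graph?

4

A width-4 tree decomposition is:
Bags: B1 = {a, b, d, e, g}  B2 = {a, b, e, f, g}  B3 = {a, b, c, e, f}
Tree: B1–B2, B2–B3
Every bag has size at most 5, so the width is 5 − 1 = 4 and tw(G) ≤ 4. On the other hand G contains the 5-clique {a, b, d, e, g}. A clique must lie in a single bag of any decomposition, so no decomposition can have width below 4. Combining the bounds, tw(G) = 4.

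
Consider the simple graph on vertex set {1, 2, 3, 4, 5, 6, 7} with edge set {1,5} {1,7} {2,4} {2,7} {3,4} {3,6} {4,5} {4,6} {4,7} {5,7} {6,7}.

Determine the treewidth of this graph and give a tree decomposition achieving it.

The largest bag has 3 vertices, giving width 2; this decomposition certifies tw(G) ≤ 2. Conversely, {1, 5, 7} is a clique of size 3, and the vertices of any clique must share a bag in every tree decomposition; so some bag has ≥ 3 vertices and tw(G) ≥ 2. Hence tw(G) = 2 exactly.

Treewidth 2.
One optimal decomposition is:
Bags: B1 = {4, 5, 7}  B2 = {2, 4, 7}  B3 = {4, 6, 7}  B4 = {1, 5, 7}  B5 = {3, 4, 6}
Tree: B1–B2, B1–B3, B1–B4, B3–B5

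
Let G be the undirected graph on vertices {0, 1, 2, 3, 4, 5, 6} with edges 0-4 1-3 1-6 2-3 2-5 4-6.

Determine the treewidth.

A width-1 tree decomposition is:
Bags: B1 = {2, 5}  B2 = {2, 3}  B3 = {1, 3}  B4 = {1, 6}  B5 = {4, 6}  B6 = {0, 4}
Tree: B1–B2, B2–B3, B3–B4, B4–B5, B5–B6
The largest bag has 2 vertices, giving width 1; this decomposition certifies tw(G) ≤ 1. G has an edge, so its treewidth is at least 1. Combining the bounds, tw(G) = 1.

1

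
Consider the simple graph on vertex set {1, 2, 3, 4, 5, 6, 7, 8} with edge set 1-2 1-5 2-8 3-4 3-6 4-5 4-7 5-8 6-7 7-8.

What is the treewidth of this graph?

2

A width-2 tree decomposition is:
Bags: B1 = {3, 4, 6}  B2 = {4, 6, 7}  B3 = {4, 5, 7}  B4 = {5, 7, 8}  B5 = {1, 5, 8}  B6 = {1, 2, 8}
Tree: B1–B2, B2–B3, B3–B4, B4–B5, B5–B6
Every bag has size at most 3, so the width is 3 − 1 = 2 and tw(G) ≤ 2. Since 3–6–7–4–3 is a cycle in G, G is not acyclic. Forests are exactly the graphs of treewidth ≤ 1, so tw(G) ≥ 2. The upper and lower bounds meet at 2, so that is the treewidth.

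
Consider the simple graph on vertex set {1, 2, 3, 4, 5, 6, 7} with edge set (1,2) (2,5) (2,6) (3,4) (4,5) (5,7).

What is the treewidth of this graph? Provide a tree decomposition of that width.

Treewidth 1.
Bags: B1 = {5, 7}  B2 = {2, 5}  B3 = {1, 2}  B4 = {4, 5}  B5 = {2, 6}  B6 = {3, 4}
Tree: B1–B2, B2–B3, B1–B4, B3–B5, B4–B6

Each bag holds 2 vertices, so the decomposition has width 1, which upper-bounds the treewidth. Any graph with an edge has treewidth ≥ 1, and G has the edge 5–7. Hence tw(G) = 1 exactly.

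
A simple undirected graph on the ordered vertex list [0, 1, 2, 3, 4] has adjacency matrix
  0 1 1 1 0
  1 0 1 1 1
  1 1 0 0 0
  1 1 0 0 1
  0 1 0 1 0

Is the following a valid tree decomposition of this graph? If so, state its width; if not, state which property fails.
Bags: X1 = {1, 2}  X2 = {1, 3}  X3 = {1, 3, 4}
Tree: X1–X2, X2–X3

No — vertex 0 appears in no bag.

A tree decomposition must satisfy three properties: every vertex lies in some bag; for every edge, both endpoints lie together in some bag; and for every vertex, the bags containing it form a connected subtree. Here vertex 0 appears in no bag, so the decomposition is invalid.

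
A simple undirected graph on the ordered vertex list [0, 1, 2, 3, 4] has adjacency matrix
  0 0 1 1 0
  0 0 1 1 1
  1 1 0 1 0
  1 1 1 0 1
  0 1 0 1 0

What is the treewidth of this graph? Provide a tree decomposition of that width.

Treewidth 2.
One optimal decomposition is:
Bags: B1 = {1, 3, 4}  B2 = {1, 2, 3}  B3 = {0, 2, 3}
Tree: B1–B2, B2–B3

Each bag holds 3 vertices, so the decomposition has width 2, which upper-bounds the treewidth. On the other hand G contains the 3-clique {0, 2, 3}. A clique must lie in a single bag of any decomposition, so no decomposition can have width below 2. The upper and lower bounds meet at 2, so that is the treewidth.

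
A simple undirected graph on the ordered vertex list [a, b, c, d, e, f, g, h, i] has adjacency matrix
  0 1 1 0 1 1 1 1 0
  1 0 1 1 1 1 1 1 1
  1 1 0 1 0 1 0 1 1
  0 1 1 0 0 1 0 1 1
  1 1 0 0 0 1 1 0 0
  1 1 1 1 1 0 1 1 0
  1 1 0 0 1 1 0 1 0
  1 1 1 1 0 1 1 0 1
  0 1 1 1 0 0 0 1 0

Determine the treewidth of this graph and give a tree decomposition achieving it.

Treewidth 4.
One optimal decomposition is:
Bags: B1 = {a, b, f, g, h}  B2 = {a, b, c, f, h}  B3 = {a, b, e, f, g}  B4 = {b, c, d, f, h}  B5 = {b, c, d, h, i}
Tree: B1–B2, B1–B3, B2–B4, B4–B5

Every bag has size at most 5, so the width is 5 − 1 = 4 and tw(G) ≤ 4. Conversely, {a, b, e, f, g} is a clique of size 5, and the vertices of any clique must share a bag in every tree decomposition; so some bag has ≥ 5 vertices and tw(G) ≥ 4. Combining the bounds, tw(G) = 4.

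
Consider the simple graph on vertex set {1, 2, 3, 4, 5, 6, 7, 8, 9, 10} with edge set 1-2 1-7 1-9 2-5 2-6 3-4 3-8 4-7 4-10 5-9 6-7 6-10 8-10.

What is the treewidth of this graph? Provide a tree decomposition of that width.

Treewidth 2.
Bags: B1 = {3, 8, 10}  B2 = {3, 4, 10}  B3 = {4, 6, 10}  B4 = {4, 6, 7}  B5 = {2, 6, 7}  B6 = {1, 2, 7}  B7 = {1, 2, 5}  B8 = {1, 5, 9}
Tree: B1–B2, B2–B3, B3–B4, B4–B5, B5–B6, B6–B7, B7–B8

Every bag has size at most 3, so the width is 3 − 1 = 2 and tw(G) ≤ 2. Since 8–3–4–10–8 is a cycle in G, G is not acyclic. Forests are exactly the graphs of treewidth ≤ 1, so tw(G) ≥ 2. Combining the bounds, tw(G) = 2.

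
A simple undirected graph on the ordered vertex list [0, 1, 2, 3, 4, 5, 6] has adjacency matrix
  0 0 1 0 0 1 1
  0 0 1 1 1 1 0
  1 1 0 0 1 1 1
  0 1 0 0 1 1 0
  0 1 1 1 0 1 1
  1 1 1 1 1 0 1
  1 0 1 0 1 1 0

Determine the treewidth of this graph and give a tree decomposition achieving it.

Treewidth 3.
Bags: B1 = {2, 4, 5, 6}  B2 = {1, 2, 4, 5}  B3 = {1, 3, 4, 5}  B4 = {0, 2, 5, 6}
Tree: B1–B2, B2–B3, B1–B4

Every bag has size at most 4, so the width is 4 − 1 = 3 and tw(G) ≤ 3. Conversely, {0, 2, 5, 6} is a clique of size 4, and the vertices of any clique must share a bag in every tree decomposition; so some bag has ≥ 4 vertices and tw(G) ≥ 3. Therefore the treewidth is 3.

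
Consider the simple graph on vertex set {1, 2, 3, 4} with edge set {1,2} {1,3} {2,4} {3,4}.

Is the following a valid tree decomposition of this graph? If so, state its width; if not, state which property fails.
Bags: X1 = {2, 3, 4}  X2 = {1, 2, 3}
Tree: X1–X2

Yes; width 2.

Checking the three conditions: (i) the bags cover all of {1, 2, 3, 4}; (ii) for each edge, some bag contains both endpoints; (iii) the bags containing any fixed vertex form a subtree. All hold, so the decomposition is valid with width 3 − 1 = 2.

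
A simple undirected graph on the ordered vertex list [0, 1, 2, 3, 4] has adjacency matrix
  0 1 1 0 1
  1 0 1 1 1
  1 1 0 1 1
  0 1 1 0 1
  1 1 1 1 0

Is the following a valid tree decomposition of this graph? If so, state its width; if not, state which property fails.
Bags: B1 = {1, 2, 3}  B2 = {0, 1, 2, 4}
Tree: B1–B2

No — edge (4,3) lies in no bag.

A tree decomposition must satisfy three properties: every vertex lies in some bag; for every edge, both endpoints lie together in some bag; and for every vertex, the bags containing it form a connected subtree. Here edge (4,3) lies in no bag, so the decomposition is invalid.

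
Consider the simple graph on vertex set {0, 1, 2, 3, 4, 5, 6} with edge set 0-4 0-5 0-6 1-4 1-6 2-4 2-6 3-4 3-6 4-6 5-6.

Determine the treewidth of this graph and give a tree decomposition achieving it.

Treewidth 2.
One optimal decomposition is:
Bags: B1 = {0, 4, 6}  B2 = {0, 5, 6}  B3 = {1, 4, 6}  B4 = {3, 4, 6}  B5 = {2, 4, 6}
Tree: B1–B2, B1–B3, B3–B4, B1–B5

The largest bag has 3 vertices, giving width 2; this decomposition certifies tw(G) ≤ 2. Conversely, {0, 4, 6} is a clique of size 3, and the vertices of any clique must share a bag in every tree decomposition; so some bag has ≥ 3 vertices and tw(G) ≥ 2. Hence tw(G) = 2 exactly.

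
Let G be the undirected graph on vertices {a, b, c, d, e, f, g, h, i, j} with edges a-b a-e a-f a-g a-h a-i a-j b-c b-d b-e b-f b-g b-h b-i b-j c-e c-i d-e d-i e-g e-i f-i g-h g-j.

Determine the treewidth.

3

A width-3 tree decomposition is:
Bags: B1 = {b, d, e, i}  B2 = {b, c, e, i}  B3 = {a, b, e, i}  B4 = {a, b, e, g}  B5 = {a, b, g, j}  B6 = {a, b, f, i}  B7 = {a, b, g, h}
Tree: B1–B2, B2–B3, B3–B4, B4–B5, B3–B6, B5–B7
Every bag has size at most 4, so the width is 4 − 1 = 3 and tw(G) ≤ 3. Conversely, {b, d, e, i} is a clique of size 4, and the vertices of any clique must share a bag in every tree decomposition; so some bag has ≥ 4 vertices and tw(G) ≥ 3. Hence tw(G) = 3 exactly.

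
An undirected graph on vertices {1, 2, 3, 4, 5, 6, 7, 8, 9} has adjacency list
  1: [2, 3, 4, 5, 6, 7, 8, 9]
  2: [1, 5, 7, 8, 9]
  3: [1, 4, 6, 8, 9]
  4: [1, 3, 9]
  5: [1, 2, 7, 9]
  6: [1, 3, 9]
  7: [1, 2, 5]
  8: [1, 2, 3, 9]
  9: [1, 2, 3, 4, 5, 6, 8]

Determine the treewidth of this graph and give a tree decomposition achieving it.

The largest bag has 4 vertices, giving width 3; this decomposition certifies tw(G) ≤ 3. On the other hand G contains the 4-clique {1, 2, 8, 9}. A clique must lie in a single bag of any decomposition, so no decomposition can have width below 3. Combining the bounds, tw(G) = 3.

Treewidth 3.
One such decomposition:
Bags: B1 = {1, 2, 8, 9}  B2 = {1, 3, 8, 9}  B3 = {1, 2, 5, 9}  B4 = {1, 3, 6, 9}  B5 = {1, 3, 4, 9}  B6 = {1, 2, 5, 7}
Tree: B1–B2, B1–B3, B2–B4, B4–B5, B3–B6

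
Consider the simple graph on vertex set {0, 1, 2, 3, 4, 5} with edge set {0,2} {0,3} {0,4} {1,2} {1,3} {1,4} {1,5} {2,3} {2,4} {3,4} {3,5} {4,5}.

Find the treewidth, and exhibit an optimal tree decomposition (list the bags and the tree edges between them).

Treewidth 3.
Bags: B1 = {1, 3, 4, 5}  B2 = {1, 2, 3, 4}  B3 = {0, 2, 3, 4}
Tree: B1–B2, B2–B3

The largest bag has 4 vertices, giving width 3; this decomposition certifies tw(G) ≤ 3. For the lower bound, the 4 vertices {0, 2, 3, 4} are pairwise adjacent, and any tree decomposition puts a clique entirely inside one bag — forcing width ≥ 3. Therefore the treewidth is 3.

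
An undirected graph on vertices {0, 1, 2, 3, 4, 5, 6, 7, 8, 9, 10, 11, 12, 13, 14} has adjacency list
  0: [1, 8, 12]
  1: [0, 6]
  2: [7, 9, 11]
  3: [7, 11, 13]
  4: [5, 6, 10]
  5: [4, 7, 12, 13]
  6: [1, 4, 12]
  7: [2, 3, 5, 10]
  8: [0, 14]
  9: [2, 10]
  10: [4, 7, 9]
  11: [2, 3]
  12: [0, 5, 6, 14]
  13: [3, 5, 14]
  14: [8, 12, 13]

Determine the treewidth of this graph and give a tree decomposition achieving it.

Treewidth 3.
Bags: B1 = {0, 1, 8, 14}  B2 = {0, 1, 12, 14}  B3 = {1, 6, 12, 14}  B4 = {6, 12, 13, 14}  B5 = {5, 6, 12, 13}  B6 = {4, 5, 6, 13}  B7 = {3, 4, 5, 13}  B8 = {3, 4, 5, 7}  B9 = {3, 4, 7, 10}  B10 = {3, 7, 10, 11}  B11 = {2, 7, 10, 11}  B12 = {2, 9, 10, 11}
Tree: B1–B2, B2–B3, B3–B4, B4–B5, B5–B6, B6–B7, B7–B8, B8–B9, B9–B10, B10–B11, B11–B12

Each bag holds 4 vertices, so the decomposition has width 3, which upper-bounds the treewidth. For the lower bound: the 4 vertex sets {0,1,8}, {14}, {12}, {4,5,6,13} are disjoint, each induces a connected subgraph, and every pair is joined by at least one edge of G. Contracting each set to a single vertex therefore yields K_{4} as a minor, and since treewidth is minor-monotone, tw(G) ≥ tw(K_{4}) = 3. Hence tw(G) = 3 exactly.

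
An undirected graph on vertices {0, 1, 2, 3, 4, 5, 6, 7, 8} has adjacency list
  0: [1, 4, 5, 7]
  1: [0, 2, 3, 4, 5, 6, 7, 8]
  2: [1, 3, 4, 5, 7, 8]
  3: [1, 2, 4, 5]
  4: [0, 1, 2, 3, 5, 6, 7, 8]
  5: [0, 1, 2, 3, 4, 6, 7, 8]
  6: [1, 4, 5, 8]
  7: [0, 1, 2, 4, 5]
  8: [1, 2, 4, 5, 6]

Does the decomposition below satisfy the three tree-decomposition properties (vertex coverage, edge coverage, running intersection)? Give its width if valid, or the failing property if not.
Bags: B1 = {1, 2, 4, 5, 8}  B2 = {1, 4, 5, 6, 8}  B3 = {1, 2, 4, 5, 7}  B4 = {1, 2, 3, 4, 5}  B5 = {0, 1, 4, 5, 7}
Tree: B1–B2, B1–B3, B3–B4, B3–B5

Vertex coverage: the bags together contain {0, 1, 2, 3, 4, 5, 6, 7, 8}, the full vertex set. Edge coverage: each edge of G has both endpoints in at least one bag. Running intersection: for every vertex, the bags containing it form a connected subtree. All three properties hold, so this is a valid tree decomposition of width max|bag| − 1 = 4, and hence tw(G) ≤ 4.

Yes; width 4.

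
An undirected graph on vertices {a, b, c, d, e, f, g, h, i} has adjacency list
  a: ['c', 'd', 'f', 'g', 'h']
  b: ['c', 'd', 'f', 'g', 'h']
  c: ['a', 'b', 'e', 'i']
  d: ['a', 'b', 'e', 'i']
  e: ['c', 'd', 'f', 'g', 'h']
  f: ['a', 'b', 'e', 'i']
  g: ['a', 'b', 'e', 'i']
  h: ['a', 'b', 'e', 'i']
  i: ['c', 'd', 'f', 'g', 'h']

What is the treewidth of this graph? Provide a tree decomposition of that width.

The largest bag has 5 vertices, giving width 4; this decomposition certifies tw(G) ≤ 4. For the lower bound: the 5 vertex sets {a,c}, {d,e}, {h,i}, {b}, {f} are disjoint, each induces a connected subgraph, and every pair is joined by at least one edge of G. Contracting each set to a single vertex therefore yields K_{5} as a minor, and since treewidth is minor-monotone, tw(G) ≥ tw(K_{5}) = 4. The upper and lower bounds meet at 4, so that is the treewidth.

Treewidth 4.
One optimal decomposition is:
Bags: B1 = {a, b, c, e, i}  B2 = {a, b, d, e, i}  B3 = {a, b, e, h, i}  B4 = {a, b, e, f, i}  B5 = {a, b, e, g, i}
Tree: B1–B2, B2–B3, B3–B4, B4–B5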